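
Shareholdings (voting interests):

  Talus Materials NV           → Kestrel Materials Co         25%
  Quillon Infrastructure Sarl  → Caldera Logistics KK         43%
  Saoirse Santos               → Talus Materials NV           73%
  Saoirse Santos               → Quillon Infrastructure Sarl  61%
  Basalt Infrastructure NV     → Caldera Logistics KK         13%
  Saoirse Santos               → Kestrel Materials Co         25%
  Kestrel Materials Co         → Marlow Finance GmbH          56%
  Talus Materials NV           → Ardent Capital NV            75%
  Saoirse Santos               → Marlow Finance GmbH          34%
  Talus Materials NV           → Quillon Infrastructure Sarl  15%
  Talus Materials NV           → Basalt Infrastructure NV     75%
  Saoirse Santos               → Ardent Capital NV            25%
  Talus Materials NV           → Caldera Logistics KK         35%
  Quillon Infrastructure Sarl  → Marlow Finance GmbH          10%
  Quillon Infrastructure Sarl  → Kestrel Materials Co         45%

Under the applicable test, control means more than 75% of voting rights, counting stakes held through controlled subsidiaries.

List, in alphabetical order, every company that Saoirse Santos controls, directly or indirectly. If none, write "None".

Saoirse's largest direct stake is 73% in Talus, which does not meet the threshold.

None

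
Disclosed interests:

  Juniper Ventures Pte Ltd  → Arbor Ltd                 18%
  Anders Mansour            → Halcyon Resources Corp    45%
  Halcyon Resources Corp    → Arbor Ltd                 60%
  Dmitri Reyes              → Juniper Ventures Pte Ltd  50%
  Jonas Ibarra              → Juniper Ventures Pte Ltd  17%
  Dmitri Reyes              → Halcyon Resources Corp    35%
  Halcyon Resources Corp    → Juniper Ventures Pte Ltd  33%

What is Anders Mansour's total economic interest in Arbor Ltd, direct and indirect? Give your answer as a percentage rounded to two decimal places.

29.67%

Anders reaches Arbor along 2 paths.
Via Halcyon: 45% × 60% = 27%.
Via Halcyon → Juniper: 45% × 33% × 18% = 2.673%.
Total: 27% + 2.673% = 29.673%.
Rounded: 29.67%.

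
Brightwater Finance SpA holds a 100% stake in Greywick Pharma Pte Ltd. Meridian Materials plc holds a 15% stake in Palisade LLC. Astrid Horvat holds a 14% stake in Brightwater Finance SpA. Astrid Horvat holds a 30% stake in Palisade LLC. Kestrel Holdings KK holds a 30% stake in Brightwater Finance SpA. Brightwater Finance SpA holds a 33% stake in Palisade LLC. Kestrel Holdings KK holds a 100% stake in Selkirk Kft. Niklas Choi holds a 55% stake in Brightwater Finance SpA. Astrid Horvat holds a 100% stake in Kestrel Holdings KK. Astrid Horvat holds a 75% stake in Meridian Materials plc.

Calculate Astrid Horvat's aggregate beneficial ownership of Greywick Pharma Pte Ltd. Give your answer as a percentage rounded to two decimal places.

Astrid reaches Greywick along 2 paths.
Via Kestrel → Brightwater: 100% × 30% × 100% = 30%.
Via Brightwater: 14% × 100% = 14%.
Total: 30% + 14% = 44%.
Rounded: 44.00%.

44.00%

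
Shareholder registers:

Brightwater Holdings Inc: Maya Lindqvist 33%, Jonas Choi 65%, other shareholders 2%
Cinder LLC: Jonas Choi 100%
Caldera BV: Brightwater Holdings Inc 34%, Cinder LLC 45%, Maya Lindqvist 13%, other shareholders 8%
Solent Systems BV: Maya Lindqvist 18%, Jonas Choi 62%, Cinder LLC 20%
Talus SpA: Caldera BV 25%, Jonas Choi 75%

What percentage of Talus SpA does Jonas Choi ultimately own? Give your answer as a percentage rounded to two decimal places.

91.78%

Jonas reaches Talus along 3 paths.
Via Brightwater → Caldera: 65% × 34% × 25% = 5.525%.
Via Cinder → Caldera: 100% × 45% × 25% = 11.25%.
Direct stake: 75% = 75%.
Total: 5.525% + 11.25% + 75% = 91.775%.
Rounded: 91.78%.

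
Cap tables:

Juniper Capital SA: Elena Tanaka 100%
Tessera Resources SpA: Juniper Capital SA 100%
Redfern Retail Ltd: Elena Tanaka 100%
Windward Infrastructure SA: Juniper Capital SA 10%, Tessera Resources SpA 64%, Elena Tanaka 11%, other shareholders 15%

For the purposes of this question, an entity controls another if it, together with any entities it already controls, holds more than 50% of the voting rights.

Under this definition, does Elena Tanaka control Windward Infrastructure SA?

Elena holds 100% of Juniper, so Elena controls Juniper.
Juniper holds 100% of Tessera, so Elena controls Tessera.
Juniper and Tessera and Elena together hold 10% + 64% + 11% = 85% of Windward, so Elena controls Windward.

Yes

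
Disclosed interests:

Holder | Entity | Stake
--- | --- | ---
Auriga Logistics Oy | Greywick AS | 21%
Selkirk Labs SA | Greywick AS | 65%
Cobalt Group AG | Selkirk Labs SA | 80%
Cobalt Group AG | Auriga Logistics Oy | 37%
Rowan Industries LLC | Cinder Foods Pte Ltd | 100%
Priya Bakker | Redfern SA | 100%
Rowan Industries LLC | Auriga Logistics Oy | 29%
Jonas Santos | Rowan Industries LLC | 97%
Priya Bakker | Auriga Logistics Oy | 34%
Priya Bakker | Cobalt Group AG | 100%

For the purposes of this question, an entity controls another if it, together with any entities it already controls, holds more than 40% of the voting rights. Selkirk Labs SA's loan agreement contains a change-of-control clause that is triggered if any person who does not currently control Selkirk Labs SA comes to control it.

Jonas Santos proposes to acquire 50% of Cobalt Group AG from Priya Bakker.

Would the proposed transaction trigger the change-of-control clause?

The purchase adds only to Jonas's holdings (Priya's stake shrinks), so Jonas is the only person who could newly come to control Selkirk.
Jonas holds 97% of Rowan, so Jonas controls Rowan.
Rowan holds 100% of Cinder, so Jonas controls Cinder.
Neither Jonas nor any entity Jonas controls holds any voting interest in Selkirk.
So before the transaction, Jonas does not control Selkirk.
After the purchase, Jonas holds 50% of Cobalt directly, and Priya's stake falls to 50%.
Jonas holds 50% of Cobalt, so Jonas controls Cobalt.
Cobalt holds 80% of Selkirk, so Jonas controls Selkirk.
Jonas did not control Selkirk before and does after, so the clause is triggered.

Yes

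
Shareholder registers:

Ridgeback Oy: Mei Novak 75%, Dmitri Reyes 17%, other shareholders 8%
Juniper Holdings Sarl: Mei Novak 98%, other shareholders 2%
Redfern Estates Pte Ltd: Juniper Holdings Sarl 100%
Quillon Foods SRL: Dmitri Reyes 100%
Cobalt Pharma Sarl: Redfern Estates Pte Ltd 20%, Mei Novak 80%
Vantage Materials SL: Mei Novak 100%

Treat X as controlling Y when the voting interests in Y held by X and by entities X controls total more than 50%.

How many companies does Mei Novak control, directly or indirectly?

Mei holds 75% of Ridgeback, so Mei controls Ridgeback.
Mei holds 98% of Juniper, so Mei controls Juniper.
Juniper holds 100% of Redfern, so Mei controls Redfern.
Redfern and Mei together hold 20% + 80% = 100% of Cobalt, so Mei controls Cobalt.
Mei holds 100% of Vantage, so Mei controls Vantage.
No other company's threshold is met.
Mei controls 5 companies.

5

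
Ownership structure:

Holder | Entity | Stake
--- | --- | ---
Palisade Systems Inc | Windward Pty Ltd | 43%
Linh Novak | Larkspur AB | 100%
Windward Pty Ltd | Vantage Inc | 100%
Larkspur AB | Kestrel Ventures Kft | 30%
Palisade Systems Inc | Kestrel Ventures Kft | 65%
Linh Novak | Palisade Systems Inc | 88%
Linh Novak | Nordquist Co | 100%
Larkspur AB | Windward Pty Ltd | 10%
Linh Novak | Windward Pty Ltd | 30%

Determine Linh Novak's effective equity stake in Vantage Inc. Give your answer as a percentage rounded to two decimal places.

Linh reaches Vantage along 3 paths.
Via Palisade → Windward: 88% × 43% × 100% = 37.84%.
Via Larkspur → Windward: 100% × 10% × 100% = 10%.
Via Windward: 30% × 100% = 30%.
Total: 37.84% + 10% + 30% = 77.84%.

77.84%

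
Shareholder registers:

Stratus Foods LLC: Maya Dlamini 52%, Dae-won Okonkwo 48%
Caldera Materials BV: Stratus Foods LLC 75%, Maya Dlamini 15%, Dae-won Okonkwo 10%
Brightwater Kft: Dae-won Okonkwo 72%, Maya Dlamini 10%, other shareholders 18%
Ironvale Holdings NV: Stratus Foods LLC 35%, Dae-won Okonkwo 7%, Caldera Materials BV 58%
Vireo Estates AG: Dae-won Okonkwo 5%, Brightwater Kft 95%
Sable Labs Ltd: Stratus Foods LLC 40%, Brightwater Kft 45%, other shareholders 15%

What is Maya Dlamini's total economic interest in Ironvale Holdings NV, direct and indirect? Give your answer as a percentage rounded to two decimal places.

49.52%

Maya reaches Ironvale along 3 paths.
Via Stratus: 52% × 35% = 18.2%.
Via Stratus → Caldera: 52% × 75% × 58% = 22.62%.
Via Caldera: 15% × 58% = 8.7%.
Total: 18.2% + 22.62% + 8.7% = 49.52%.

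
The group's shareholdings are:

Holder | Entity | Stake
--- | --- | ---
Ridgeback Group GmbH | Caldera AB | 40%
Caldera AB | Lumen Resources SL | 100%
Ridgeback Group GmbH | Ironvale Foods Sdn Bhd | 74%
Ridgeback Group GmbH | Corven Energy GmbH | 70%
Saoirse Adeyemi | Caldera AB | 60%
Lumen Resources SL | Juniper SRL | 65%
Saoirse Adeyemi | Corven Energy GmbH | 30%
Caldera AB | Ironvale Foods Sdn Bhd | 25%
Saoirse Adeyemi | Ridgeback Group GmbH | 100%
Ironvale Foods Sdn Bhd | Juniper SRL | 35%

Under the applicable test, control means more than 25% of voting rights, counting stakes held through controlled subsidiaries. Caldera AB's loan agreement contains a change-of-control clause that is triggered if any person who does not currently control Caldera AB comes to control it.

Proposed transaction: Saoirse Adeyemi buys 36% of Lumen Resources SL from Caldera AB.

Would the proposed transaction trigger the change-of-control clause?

No

The purchase adds only to Saoirse's holdings (Caldera's stake shrinks), so Saoirse is the only person who could newly come to control Caldera.
Saoirse holds 100% of Ridgeback, so Saoirse controls Ridgeback.
Saoirse and Ridgeback together hold 60% + 40% = 100% of Caldera, so Saoirse controls Caldera.
So Saoirse already controls Caldera before the transaction.
After the purchase, Saoirse holds 36% of Lumen directly, and Caldera's stake falls to 64%.
Saoirse controlled Caldera already, so this is not a new person acquiring control; every other person's position is unchanged or reduced.
No new person acquires control, so the clause is not triggered.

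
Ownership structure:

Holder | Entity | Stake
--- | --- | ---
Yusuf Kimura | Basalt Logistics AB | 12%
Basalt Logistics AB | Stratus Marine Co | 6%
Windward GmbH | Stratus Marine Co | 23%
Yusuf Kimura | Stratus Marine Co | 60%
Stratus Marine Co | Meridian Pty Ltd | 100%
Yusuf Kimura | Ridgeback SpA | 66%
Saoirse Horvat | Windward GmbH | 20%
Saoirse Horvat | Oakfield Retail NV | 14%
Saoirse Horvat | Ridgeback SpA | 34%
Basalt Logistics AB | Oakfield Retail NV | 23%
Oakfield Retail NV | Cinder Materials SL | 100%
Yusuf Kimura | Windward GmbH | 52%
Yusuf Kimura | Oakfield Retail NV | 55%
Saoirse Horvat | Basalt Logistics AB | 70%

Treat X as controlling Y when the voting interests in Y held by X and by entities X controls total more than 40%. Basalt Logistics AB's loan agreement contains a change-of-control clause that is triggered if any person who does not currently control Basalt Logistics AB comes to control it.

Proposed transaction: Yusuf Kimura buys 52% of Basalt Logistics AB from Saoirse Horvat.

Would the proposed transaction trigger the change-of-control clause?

The purchase adds only to Yusuf's holdings (Saoirse's stake shrinks), so Yusuf is the only person who could newly come to control Basalt.
Yusuf holds 52% of Windward, so Yusuf controls Windward.
Yusuf holds 66% of Ridgeback, so Yusuf controls Ridgeback.
Yusuf and Windward together hold 60% + 23% = 83% of Stratus, so Yusuf controls Stratus.
Yusuf holds 55% of Oakfield, so Yusuf controls Oakfield.
Oakfield holds 100% of Cinder, so Yusuf controls Cinder.
Stratus holds 100% of Meridian, so Yusuf controls Meridian.
In Basalt, Yusuf's side holds only 12%, not > 40%.
So before the transaction, Yusuf does not control Basalt.
After the purchase, Yusuf's direct stake in Basalt rises to 12% + 52% = 64%, and Saoirse's stake falls to 18%.
Yusuf holds 64% of Basalt, so Yusuf controls Basalt.
Yusuf did not control Basalt before and does after, so the clause is triggered.

Yes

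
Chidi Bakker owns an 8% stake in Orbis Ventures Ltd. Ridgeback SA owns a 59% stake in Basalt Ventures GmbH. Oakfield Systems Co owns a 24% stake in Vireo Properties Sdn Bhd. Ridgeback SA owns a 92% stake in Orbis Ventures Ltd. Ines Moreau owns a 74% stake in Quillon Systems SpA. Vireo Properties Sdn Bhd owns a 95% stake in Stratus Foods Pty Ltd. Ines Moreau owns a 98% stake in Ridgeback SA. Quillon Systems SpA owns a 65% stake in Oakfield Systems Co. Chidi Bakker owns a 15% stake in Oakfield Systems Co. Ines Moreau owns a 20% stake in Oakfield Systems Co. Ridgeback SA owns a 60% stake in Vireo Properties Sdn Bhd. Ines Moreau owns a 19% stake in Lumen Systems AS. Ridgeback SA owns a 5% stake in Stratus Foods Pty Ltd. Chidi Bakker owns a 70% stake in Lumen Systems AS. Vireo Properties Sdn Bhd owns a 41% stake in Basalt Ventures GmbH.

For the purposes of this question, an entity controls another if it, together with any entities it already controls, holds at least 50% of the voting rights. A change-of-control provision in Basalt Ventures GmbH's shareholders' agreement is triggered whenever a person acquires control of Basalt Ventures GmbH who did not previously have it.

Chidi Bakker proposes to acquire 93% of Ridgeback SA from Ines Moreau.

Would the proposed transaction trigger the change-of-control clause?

Yes

The purchase adds only to Chidi's holdings (Ines's stake shrinks), so Chidi is the only person who could newly come to control Basalt.
Chidi holds 70% of Lumen, so Chidi controls Lumen.
Neither Chidi nor any entity Chidi controls holds any voting interest in Basalt.
So before the transaction, Chidi does not control Basalt.
After the purchase, Chidi holds 93% of Ridgeback directly, and Ines's stake falls to 5%.
Chidi holds 93% of Ridgeback, so Chidi controls Ridgeback.
Ridgeback holds 60% of Vireo, so Chidi controls Vireo.
Ridgeback and Vireo together hold 59% + 41% = 100% of Basalt, so Chidi controls Basalt.
Chidi did not control Basalt before and does after, so the clause is triggered.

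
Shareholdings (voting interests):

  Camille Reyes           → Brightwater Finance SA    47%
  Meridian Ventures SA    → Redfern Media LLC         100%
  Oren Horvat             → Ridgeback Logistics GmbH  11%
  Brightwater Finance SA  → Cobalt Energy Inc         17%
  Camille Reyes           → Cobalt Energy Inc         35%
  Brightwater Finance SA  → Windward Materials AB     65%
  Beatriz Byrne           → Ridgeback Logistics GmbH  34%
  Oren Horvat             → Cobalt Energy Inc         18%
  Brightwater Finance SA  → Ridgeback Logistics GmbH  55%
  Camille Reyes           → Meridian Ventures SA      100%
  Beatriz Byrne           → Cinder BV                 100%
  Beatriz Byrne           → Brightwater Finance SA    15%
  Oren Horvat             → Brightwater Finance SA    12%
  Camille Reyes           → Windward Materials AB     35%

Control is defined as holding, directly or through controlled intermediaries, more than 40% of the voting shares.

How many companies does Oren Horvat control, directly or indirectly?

0

Oren's largest direct stake is 18% in Cobalt, which does not meet the threshold.
Oren controls 0 companies.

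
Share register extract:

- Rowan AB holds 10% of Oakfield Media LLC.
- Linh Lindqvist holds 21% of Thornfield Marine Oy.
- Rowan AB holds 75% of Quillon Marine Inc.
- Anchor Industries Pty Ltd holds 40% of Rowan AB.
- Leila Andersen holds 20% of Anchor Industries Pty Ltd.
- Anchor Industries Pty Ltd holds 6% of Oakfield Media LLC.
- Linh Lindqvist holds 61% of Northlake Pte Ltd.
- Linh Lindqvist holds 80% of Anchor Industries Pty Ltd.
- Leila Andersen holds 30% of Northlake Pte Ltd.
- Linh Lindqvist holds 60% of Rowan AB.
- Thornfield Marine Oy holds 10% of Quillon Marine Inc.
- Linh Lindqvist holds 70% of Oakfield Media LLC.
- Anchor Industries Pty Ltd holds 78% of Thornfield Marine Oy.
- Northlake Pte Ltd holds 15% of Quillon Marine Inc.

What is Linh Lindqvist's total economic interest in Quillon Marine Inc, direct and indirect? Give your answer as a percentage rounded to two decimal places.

86.49%

Linh reaches Quillon along 5 paths.
Via Northlake: 61% × 15% = 9.15%.
Via Anchor → Thornfield: 80% × 78% × 10% = 6.24%.
Via Thornfield: 21% × 10% = 2.1%.
Via Anchor → Rowan: 80% × 40% × 75% = 24%.
Via Rowan: 60% × 75% = 45%.
Total: 9.15% + 6.24% + 2.1% + 24% + 45% = 86.49%.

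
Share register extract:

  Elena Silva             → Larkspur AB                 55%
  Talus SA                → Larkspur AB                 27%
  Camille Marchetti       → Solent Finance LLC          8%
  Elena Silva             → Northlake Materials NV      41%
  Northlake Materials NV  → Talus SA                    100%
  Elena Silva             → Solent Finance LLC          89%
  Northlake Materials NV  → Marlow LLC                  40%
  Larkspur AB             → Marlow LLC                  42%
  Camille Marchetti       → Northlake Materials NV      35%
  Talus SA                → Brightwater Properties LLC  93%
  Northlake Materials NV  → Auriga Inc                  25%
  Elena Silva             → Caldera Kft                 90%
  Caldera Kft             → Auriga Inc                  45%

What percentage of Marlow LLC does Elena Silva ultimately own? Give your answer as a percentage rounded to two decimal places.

44.15%

Elena reaches Marlow along 3 paths.
Via Northlake: 41% × 40% = 16.4%.
Via Larkspur: 55% × 42% = 23.1%.
Via Northlake → Talus → Larkspur: 41% × 100% × 27% × 42% = 4.6494%.
Total: 16.4% + 23.1% + 4.6494% = 44.1494%.
Rounded: 44.15%.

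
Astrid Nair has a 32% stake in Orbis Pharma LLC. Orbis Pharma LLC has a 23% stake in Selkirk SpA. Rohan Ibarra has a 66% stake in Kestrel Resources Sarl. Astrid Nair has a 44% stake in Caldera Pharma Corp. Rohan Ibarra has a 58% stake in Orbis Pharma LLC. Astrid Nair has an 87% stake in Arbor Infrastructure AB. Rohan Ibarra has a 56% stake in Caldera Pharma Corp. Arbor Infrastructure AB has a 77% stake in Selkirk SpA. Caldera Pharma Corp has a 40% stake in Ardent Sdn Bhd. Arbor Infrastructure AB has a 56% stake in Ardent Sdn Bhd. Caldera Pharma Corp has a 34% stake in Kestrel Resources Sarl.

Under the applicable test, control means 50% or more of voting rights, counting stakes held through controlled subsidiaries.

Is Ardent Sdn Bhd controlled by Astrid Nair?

Yes

Astrid holds 87% of Arbor, so Astrid controls Arbor.
Arbor holds 56% of Ardent, so Astrid controls Ardent.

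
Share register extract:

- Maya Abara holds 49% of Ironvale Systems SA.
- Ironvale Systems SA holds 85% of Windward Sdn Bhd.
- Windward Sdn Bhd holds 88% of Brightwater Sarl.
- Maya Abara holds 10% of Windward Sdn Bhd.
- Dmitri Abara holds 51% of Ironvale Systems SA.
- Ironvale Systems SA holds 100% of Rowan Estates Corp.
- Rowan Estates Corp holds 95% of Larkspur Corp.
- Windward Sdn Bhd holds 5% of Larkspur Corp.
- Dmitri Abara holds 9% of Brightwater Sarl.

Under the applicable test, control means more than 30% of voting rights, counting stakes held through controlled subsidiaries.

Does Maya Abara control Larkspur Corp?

Yes

Maya holds 49% of Ironvale, so Maya controls Ironvale.
Ironvale holds 100% of Rowan, so Maya controls Rowan.
Ironvale and Maya together hold 85% + 10% = 95% of Windward, so Maya controls Windward.
Rowan and Windward together hold 95% + 5% = 100% of Larkspur, so Maya controls Larkspur.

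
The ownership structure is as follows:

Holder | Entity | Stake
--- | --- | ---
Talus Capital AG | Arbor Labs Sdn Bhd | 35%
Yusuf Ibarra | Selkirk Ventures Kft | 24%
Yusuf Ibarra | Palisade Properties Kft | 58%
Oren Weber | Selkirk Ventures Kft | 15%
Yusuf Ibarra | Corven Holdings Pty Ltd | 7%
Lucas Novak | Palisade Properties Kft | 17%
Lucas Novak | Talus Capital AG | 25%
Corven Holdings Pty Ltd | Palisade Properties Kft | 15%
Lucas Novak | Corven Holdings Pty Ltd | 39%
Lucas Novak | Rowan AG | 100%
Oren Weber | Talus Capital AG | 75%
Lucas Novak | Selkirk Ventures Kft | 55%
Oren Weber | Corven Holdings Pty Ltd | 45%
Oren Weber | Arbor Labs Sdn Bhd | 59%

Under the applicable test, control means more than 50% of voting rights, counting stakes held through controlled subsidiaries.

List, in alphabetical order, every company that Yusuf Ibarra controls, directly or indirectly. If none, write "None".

Yusuf holds 58% of Palisade, so Yusuf controls Palisade.
No other company's threshold is met.

Palisade Properties Kft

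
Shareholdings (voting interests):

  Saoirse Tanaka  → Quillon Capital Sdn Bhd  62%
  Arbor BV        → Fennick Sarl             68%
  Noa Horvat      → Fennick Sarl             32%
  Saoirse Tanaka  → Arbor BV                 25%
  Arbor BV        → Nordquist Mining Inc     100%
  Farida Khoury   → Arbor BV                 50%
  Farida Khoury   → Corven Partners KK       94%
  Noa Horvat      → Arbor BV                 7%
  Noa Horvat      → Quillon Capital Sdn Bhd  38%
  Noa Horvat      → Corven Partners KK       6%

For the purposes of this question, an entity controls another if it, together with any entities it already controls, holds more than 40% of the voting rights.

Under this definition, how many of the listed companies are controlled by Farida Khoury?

Farida holds 50% of Arbor, so Farida controls Arbor.
Arbor holds 68% of Fennick, so Farida controls Fennick.
Farida holds 94% of Corven, so Farida controls Corven.
Arbor holds 100% of Nordquist, so Farida controls Nordquist.
No other company's threshold is met.
Farida controls 4 companies.

4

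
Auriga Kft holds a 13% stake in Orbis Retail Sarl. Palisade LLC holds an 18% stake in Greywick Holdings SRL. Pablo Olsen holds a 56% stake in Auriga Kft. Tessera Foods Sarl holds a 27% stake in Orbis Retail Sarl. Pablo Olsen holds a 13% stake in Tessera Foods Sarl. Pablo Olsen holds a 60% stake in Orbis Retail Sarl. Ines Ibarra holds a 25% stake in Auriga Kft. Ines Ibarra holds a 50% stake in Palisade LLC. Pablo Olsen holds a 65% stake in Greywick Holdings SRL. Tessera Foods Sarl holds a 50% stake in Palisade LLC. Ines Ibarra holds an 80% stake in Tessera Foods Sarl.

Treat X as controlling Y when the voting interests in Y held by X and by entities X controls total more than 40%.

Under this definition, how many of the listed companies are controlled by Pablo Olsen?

3

Pablo holds 56% of Auriga, so Pablo controls Auriga.
Auriga and Pablo together hold 13% + 60% = 73% of Orbis, so Pablo controls Orbis.
Pablo holds 65% of Greywick, so Pablo controls Greywick.
No other company's threshold is met.
Pablo controls 3 companies.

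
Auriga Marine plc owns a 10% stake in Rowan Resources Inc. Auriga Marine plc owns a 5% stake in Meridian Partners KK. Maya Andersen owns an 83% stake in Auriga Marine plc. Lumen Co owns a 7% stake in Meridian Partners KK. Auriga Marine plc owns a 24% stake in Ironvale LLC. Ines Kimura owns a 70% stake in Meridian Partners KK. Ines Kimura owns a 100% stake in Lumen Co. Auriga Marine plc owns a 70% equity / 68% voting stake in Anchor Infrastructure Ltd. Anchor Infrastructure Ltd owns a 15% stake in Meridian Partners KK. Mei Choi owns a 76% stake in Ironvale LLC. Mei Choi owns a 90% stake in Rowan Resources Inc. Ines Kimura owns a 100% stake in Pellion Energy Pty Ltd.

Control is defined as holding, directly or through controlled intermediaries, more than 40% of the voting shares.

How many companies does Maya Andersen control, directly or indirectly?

2

Maya holds 83% of Auriga, so Maya controls Auriga.
Auriga holds 68% of Anchor, so Maya controls Anchor.
No other company's threshold is met.
Maya controls 2 companies.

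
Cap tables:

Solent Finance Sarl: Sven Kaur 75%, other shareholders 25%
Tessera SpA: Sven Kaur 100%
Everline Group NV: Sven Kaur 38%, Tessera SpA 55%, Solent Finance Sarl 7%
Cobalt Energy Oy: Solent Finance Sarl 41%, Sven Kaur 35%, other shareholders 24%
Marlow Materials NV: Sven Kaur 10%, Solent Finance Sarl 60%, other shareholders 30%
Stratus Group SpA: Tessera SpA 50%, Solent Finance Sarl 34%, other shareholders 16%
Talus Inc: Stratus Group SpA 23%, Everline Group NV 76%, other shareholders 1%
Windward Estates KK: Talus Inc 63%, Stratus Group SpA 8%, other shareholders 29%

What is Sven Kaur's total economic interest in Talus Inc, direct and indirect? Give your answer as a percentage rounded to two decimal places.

Sven reaches Talus along 5 paths.
Via Tessera → Stratus: 100% × 50% × 23% = 11.5%.
Via Solent → Stratus: 75% × 34% × 23% = 5.865%.
Via Everline: 38% × 76% = 28.88%.
Via Tessera → Everline: 100% × 55% × 76% = 41.8%.
Via Solent → Everline: 75% × 7% × 76% = 3.99%.
Total: 11.5% + 5.865% + 28.88% + 41.8% + 3.99% = 92.035%.
Rounded: 92.04%.

92.04%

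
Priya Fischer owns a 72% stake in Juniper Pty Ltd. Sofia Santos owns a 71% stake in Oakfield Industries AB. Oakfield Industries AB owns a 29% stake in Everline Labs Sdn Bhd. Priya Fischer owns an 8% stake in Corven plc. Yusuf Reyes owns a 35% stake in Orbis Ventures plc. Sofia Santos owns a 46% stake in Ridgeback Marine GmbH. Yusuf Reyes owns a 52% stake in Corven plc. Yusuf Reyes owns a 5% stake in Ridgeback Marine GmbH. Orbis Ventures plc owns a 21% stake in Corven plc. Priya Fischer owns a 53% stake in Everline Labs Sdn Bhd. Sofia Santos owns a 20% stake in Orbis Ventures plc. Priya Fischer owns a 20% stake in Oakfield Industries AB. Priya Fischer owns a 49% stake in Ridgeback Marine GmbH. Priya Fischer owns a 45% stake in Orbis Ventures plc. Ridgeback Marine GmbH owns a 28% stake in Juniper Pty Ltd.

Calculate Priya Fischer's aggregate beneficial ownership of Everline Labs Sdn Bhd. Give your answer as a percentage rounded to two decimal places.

Priya reaches Everline along 2 paths.
Via Oakfield: 20% × 29% = 5.8%.
Direct stake: 53% = 53%.
Total: 5.8% + 53% = 58.8%.
Rounded: 58.80%.

58.80%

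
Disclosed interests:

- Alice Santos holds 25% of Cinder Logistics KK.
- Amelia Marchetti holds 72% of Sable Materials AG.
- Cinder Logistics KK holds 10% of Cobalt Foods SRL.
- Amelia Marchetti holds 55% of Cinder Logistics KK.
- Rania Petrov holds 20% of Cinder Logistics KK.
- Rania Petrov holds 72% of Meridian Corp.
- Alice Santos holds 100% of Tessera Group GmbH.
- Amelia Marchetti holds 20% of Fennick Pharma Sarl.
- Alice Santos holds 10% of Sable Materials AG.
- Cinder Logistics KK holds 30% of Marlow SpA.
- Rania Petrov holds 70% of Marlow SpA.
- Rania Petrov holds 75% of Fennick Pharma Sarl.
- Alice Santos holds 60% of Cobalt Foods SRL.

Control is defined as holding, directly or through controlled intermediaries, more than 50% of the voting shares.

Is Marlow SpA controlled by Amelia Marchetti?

Amelia holds 55% of Cinder, so Amelia controls Cinder.
Amelia holds 72% of Sable, so Amelia controls Sable.
In Marlow, Amelia's side holds only 30%, not > 50%.
So Amelia does not control Marlow.

No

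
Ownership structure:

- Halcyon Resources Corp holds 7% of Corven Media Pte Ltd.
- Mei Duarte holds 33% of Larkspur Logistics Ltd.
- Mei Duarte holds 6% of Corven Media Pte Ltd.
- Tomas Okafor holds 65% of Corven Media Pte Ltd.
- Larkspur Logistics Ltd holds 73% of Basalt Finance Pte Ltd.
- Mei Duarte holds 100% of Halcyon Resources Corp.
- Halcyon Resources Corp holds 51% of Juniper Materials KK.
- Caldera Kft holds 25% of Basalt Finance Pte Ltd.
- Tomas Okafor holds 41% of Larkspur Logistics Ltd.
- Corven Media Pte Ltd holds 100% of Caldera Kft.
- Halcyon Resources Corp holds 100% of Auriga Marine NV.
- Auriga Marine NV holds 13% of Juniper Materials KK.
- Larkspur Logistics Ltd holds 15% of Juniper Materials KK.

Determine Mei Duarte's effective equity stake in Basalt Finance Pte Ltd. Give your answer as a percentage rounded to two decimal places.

Mei reaches Basalt along 3 paths.
Via Larkspur: 33% × 73% = 24.09%.
Via Corven → Caldera: 6% × 100% × 25% = 1.5%.
Via Halcyon → Corven → Caldera: 100% × 7% × 100% × 25% = 1.75%.
Total: 24.09% + 1.5% + 1.75% = 27.34%.

27.34%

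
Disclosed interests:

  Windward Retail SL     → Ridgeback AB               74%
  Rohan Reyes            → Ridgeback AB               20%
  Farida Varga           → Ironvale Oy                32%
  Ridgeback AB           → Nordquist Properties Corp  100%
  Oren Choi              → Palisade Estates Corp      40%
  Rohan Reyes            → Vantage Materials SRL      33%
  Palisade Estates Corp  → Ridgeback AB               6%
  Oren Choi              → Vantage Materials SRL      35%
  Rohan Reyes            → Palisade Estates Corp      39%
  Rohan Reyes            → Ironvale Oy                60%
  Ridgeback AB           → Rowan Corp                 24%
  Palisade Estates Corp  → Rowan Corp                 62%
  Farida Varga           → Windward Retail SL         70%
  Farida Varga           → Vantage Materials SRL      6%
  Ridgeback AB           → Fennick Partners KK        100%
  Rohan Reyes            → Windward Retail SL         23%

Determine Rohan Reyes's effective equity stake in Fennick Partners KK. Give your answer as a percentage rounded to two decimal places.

Rohan reaches Fennick along 3 paths.
Via Palisade → Ridgeback: 39% × 6% × 100% = 2.34%.
Via Windward → Ridgeback: 23% × 74% × 100% = 17.02%.
Via Ridgeback: 20% × 100% = 20%.
Total: 2.34% + 17.02% + 20% = 39.36%.

39.36%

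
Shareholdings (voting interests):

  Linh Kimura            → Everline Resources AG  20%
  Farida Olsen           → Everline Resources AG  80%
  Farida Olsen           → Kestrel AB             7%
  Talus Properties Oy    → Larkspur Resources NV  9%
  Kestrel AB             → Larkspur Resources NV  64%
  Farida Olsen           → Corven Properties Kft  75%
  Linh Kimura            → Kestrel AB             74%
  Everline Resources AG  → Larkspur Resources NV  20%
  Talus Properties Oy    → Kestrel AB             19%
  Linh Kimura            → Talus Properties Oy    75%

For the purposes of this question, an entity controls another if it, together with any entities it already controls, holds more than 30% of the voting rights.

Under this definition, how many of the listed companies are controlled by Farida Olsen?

2

Farida holds 75% of Corven, so Farida controls Corven.
Farida holds 80% of Everline, so Farida controls Everline.
No other company's threshold is met.
Farida controls 2 companies.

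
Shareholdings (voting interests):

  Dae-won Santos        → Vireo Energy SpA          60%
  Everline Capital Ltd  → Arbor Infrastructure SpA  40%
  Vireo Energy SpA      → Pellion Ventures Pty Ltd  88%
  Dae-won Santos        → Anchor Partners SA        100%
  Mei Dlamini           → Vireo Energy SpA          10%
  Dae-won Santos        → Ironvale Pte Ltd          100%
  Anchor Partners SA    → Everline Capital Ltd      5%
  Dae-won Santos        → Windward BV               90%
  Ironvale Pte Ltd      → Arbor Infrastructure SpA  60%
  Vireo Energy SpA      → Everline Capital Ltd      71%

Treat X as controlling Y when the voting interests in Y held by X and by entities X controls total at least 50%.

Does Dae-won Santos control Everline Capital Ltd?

Dae-won holds 60% of Vireo, so Dae-won controls Vireo.
Dae-won holds 100% of Anchor, so Dae-won controls Anchor.
Vireo and Anchor together hold 71% + 5% = 76% of Everline, so Dae-won controls Everline.

Yes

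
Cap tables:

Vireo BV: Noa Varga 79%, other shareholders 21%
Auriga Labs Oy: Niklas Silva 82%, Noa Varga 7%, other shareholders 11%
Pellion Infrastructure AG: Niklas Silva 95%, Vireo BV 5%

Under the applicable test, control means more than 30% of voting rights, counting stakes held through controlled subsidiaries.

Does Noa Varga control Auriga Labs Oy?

Noa holds 79% of Vireo, so Noa controls Vireo.
In Auriga, Noa's side holds only 7%, not > 30%.
So Noa does not control Auriga.

No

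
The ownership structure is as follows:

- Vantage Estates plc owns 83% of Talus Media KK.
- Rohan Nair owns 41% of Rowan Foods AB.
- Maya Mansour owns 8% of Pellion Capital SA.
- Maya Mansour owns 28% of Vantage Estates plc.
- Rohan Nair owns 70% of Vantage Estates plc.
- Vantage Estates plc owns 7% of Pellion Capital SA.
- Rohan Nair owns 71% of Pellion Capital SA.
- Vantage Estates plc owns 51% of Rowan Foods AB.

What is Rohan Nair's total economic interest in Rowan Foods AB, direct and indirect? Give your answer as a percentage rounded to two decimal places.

76.70%

Rohan reaches Rowan along 2 paths.
Direct stake: 41% = 41%.
Via Vantage: 70% × 51% = 35.7%.
Total: 41% + 35.7% = 76.7%.
Rounded: 76.70%.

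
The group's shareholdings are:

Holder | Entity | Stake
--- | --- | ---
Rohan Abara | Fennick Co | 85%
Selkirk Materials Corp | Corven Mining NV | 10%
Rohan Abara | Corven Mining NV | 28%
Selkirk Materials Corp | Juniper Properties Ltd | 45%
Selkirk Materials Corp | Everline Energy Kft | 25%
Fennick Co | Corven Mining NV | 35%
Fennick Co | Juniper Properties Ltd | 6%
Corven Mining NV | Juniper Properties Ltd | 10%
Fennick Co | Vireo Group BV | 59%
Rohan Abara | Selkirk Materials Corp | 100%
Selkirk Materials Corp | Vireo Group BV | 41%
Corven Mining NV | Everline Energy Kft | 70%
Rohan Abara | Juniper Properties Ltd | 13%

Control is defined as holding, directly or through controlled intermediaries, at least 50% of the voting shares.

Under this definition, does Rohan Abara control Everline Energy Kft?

Yes

Rohan holds 100% of Selkirk, so Rohan controls Selkirk.
Rohan holds 85% of Fennick, so Rohan controls Fennick.
Selkirk and Fennick and Rohan together hold 10% + 35% + 28% = 73% of Corven, so Rohan controls Corven.
Corven and Selkirk together hold 70% + 25% = 95% of Everline, so Rohan controls Everline.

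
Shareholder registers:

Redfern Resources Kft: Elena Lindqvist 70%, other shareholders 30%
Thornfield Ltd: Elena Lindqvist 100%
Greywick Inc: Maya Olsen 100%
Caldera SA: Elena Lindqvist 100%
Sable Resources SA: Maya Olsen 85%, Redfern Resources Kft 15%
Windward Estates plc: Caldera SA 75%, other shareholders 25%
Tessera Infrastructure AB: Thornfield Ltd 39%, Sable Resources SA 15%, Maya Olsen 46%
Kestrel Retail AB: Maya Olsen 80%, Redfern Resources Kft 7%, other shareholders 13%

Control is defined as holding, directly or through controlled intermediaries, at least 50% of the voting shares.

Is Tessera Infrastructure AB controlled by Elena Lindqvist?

No

Elena holds 70% of Redfern, so Elena controls Redfern.
Elena holds 100% of Thornfield, so Elena controls Thornfield.
Elena holds 100% of Caldera, so Elena controls Caldera.
Caldera holds 75% of Windward, so Elena controls Windward.
In Tessera, Elena's side holds only 39%, not ≥ 50%.
So Elena does not control Tessera.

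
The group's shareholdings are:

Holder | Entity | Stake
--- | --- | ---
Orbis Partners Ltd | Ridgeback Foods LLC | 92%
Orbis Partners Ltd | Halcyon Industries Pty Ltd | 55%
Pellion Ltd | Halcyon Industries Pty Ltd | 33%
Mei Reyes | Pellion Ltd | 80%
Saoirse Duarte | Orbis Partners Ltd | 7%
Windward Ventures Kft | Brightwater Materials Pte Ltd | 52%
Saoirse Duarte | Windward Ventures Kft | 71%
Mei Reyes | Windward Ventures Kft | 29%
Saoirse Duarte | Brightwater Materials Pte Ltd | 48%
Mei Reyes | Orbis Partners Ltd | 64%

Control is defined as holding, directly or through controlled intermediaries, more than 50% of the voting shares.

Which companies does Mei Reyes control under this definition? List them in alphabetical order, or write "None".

Mei holds 80% of Pellion, so Mei controls Pellion.
Mei holds 64% of Orbis, so Mei controls Orbis.
Orbis holds 92% of Ridgeback, so Mei controls Ridgeback.
Orbis and Pellion together hold 55% + 33% = 88% of Halcyon, so Mei controls Halcyon.
No other company's threshold is met.

Halcyon Industries Pty Ltd, Orbis Partners Ltd, Pellion Ltd, Ridgeback Foods LLC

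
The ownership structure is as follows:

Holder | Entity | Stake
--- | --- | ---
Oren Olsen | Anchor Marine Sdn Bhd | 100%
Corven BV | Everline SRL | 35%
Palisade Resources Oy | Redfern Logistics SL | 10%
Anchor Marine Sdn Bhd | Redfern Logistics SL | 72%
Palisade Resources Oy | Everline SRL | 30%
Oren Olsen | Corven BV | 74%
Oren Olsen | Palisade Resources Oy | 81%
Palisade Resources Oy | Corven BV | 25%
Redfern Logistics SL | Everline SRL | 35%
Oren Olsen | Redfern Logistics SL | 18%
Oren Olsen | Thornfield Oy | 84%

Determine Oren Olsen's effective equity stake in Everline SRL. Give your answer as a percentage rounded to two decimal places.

91.62%

Oren reaches Everline along 6 paths.
Via Redfern: 18% × 35% = 6.3%.
Via Palisade → Redfern: 81% × 10% × 35% = 2.835%.
Via Anchor → Redfern: 100% × 72% × 35% = 25.2%.
Via Palisade: 81% × 30% = 24.3%.
Via Corven: 74% × 35% = 25.9%.
Via Palisade → Corven: 81% × 25% × 35% = 7.0875%.
Total: 6.3% + 2.835% + 25.2% + 24.3% + 25.9% + 7.0875% = 91.6225%.
Rounded: 91.62%.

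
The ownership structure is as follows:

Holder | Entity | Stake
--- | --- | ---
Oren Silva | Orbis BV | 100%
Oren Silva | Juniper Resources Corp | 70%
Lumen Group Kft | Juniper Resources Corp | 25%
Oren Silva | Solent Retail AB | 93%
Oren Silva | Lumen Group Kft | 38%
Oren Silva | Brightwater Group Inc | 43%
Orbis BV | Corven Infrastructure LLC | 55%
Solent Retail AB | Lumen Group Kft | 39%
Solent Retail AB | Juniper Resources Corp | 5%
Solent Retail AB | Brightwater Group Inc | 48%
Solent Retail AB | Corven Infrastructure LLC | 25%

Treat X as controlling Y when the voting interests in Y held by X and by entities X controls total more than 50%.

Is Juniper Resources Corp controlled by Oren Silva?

Yes

Oren holds 93% of Solent, so Oren controls Solent.
Solent and Oren together hold 39% + 38% = 77% of Lumen, so Oren controls Lumen.
Oren and Solent and Lumen together hold 70% + 5% + 25% = 100% of Juniper, so Oren controls Juniper.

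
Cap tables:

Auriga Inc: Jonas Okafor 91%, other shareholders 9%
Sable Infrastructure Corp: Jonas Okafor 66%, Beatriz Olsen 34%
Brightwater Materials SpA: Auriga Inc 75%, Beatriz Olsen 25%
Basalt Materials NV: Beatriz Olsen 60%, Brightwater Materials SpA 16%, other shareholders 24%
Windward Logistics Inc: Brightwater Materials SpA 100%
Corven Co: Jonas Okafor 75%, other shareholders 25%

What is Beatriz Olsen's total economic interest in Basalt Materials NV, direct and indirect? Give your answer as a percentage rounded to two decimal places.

Beatriz reaches Basalt along 2 paths.
Direct stake: 60% = 60%.
Via Brightwater: 25% × 16% = 4%.
Total: 60% + 4% = 64%.
Rounded: 64.00%.

64.00%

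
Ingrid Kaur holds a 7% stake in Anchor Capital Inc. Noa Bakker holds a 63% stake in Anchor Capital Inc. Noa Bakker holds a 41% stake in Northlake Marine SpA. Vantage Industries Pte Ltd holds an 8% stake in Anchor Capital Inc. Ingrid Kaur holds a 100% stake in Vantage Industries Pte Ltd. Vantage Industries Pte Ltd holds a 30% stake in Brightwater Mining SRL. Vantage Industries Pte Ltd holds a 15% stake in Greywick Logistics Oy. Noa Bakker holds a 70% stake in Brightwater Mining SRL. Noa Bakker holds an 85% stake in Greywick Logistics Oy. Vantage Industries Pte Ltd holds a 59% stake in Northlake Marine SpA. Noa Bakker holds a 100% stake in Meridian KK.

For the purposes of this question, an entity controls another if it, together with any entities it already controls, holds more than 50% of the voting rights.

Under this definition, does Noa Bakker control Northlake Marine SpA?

Noa holds 100% of Meridian, so Noa controls Meridian.
Noa holds 85% of Greywick, so Noa controls Greywick.
Noa holds 70% of Brightwater, so Noa controls Brightwater.
Noa holds 63% of Anchor, so Noa controls Anchor.
In Northlake, Noa's side holds only 41%, not > 50%.
So Noa does not control Northlake.

No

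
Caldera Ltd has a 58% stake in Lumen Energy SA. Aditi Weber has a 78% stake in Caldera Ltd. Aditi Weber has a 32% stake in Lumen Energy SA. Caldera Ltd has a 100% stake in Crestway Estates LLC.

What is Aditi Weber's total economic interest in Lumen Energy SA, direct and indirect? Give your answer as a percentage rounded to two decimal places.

77.24%

Aditi reaches Lumen along 2 paths.
Via Caldera: 78% × 58% = 45.24%.
Direct stake: 32% = 32%.
Total: 45.24% + 32% = 77.24%.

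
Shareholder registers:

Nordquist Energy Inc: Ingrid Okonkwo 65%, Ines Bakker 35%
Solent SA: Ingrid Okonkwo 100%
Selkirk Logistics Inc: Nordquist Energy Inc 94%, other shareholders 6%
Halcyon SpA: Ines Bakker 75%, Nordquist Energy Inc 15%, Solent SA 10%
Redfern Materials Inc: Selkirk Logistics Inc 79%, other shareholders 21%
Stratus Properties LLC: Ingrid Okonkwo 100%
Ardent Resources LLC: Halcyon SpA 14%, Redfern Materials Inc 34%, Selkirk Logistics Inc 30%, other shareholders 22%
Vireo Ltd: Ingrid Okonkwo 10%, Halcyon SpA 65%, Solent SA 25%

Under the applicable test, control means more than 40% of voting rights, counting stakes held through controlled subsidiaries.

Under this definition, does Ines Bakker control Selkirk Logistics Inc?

No

Ines holds 75% of Halcyon, so Ines controls Halcyon.
Halcyon holds 65% of Vireo, so Ines controls Vireo.
Neither Ines nor any entity Ines controls holds any voting interest in Selkirk.
So Ines does not control Selkirk.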